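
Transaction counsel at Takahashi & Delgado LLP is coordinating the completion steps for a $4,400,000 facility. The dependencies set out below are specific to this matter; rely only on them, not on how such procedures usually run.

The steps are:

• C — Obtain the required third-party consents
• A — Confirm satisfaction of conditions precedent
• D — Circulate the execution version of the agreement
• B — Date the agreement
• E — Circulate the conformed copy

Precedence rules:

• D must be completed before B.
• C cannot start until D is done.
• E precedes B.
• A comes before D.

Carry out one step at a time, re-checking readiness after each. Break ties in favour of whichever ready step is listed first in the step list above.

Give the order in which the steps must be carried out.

A, D, C, E, B

A and E have no prerequisites; A is listed earlier, so A is first.
D now also ready, so the ready set is {D, E}; D is listed earlier → D.
Ready: C and E. C is listed earlier → C.
E is the only step now ready → E.
B needed D and E, now all done → B.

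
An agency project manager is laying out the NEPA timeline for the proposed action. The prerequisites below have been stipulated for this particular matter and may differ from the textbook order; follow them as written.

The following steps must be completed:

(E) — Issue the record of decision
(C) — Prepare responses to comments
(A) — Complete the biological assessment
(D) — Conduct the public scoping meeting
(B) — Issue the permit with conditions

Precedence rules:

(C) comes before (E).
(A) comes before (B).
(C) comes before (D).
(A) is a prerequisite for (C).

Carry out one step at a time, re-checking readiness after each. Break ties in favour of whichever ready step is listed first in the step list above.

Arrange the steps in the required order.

(A) has no prerequisites → (A) first.
Now (C) and (B) have their prerequisites met. (C) is listed earlier, so (C) next.
Ready: (E), (D) and (B). (E) is listed earlier → (E).
Ready: (D) and (B). (D) is listed earlier → (D).
(B) needed (A), now all done → (B).

(A), (C), (E), (D), (B)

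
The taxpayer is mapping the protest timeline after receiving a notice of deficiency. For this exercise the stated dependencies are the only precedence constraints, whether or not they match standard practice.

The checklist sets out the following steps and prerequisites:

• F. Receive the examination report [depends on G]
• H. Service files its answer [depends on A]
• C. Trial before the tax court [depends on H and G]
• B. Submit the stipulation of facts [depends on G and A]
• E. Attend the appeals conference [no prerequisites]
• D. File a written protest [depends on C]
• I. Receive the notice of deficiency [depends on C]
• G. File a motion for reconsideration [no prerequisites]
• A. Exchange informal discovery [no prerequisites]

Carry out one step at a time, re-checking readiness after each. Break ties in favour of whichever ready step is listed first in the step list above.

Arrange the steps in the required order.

E, G, F, A, H, C, B, D, I

Nothing is required for E, G and A. E is listed earlier → E first.
G and A are both available; G is listed earlier → G.
F now also ready, so the ready set is {F, A}; F is listed earlier → F.
That leaves A as the only ready step → A.
Ready: H and B. H is listed earlier → H.
Ready: C and B. C is listed earlier → C.
D and I now also ready, so the ready set is {B, D, I}; B is listed earlier → B.
D and I are both available; D is listed earlier → D.
Next only I has its prerequisites met → I.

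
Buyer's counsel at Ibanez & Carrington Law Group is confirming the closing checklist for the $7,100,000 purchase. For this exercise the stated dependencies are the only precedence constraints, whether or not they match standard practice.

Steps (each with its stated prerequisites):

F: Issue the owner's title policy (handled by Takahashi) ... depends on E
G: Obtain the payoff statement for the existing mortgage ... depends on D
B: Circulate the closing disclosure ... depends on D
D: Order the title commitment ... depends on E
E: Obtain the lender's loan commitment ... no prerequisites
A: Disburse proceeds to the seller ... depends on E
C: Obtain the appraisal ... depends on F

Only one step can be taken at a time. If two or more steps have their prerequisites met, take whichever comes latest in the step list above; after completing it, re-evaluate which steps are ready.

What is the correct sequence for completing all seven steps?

E A D B G F C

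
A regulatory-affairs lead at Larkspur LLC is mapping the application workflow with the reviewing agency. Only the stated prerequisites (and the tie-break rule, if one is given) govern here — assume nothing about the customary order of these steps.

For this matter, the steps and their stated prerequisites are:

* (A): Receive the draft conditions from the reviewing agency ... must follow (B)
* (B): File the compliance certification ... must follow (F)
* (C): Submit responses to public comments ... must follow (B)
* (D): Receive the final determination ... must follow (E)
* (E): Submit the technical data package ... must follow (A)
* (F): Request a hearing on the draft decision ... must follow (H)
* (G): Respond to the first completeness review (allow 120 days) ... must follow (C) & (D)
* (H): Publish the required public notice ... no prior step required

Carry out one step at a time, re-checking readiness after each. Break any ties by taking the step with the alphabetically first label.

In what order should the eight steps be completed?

(H) (F) (B) (A) (C) (E) (D) (G)

(H) is the only step with nothing outstanding, so it goes first.
Next only (F) has its prerequisites met → (F).
That leaves (B) as the only ready step → (B).
Now (A) and (C) have their prerequisites met. (A) has the earlier label, so (A) next.
Now (C) and (E) have their prerequisites met. (C) has the earlier label, so (C) next.
(E) is the only step now ready → (E).
Next only (D) has its prerequisites met → (D).
(G) needed (C) and (D), now all done → (G).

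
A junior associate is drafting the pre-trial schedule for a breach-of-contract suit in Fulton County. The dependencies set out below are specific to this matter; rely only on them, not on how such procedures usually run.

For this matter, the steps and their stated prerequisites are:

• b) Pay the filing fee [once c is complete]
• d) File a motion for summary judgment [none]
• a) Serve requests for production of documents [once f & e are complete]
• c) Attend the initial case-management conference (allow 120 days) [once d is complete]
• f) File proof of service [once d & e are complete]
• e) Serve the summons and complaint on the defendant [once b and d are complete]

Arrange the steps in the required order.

Only d has no prerequisites, so it is first.
c needed d, now all done → c.
b needed c, now all done → b.
e needed b and d, now all done → e.
That leaves f as the only ready step → f.
That leaves a as the only ready step → a.

d, c, b, e, f, a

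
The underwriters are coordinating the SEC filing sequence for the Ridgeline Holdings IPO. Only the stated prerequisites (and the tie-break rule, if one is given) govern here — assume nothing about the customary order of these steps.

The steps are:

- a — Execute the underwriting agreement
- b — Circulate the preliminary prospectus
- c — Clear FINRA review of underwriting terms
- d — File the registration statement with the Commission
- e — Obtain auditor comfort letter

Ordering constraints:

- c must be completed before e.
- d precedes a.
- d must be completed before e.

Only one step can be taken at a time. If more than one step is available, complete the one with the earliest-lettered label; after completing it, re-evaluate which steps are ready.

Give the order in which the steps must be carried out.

Nothing is required for b, c and d. b has the earlier label → b first.
c and d are both available; c has the earlier label → c.
d is the only step now ready → d.
a and e are both available; a has the earlier label → a.
e needed c and d, now all done → e.

b, c, d, a, e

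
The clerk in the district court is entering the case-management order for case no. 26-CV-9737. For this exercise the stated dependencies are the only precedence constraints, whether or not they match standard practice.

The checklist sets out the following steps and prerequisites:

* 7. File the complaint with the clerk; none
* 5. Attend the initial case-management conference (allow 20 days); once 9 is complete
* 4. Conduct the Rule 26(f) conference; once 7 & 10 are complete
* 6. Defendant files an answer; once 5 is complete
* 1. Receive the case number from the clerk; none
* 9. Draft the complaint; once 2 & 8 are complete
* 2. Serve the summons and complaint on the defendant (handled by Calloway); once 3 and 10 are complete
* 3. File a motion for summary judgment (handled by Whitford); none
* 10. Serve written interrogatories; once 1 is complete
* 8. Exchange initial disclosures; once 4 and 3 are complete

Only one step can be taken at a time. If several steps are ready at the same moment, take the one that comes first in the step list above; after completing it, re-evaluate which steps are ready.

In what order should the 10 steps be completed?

Nothing is required for 7, 1 and 3. 7 is listed earlier → 7 first.
Ready: 1 and 3. 1 is listed earlier → 1.
Now 3 and 10 have their prerequisites met. 3 is listed earlier, so 3 next.
10 needed 1, now all done → 10.
Now 4 and 2 have their prerequisites met. 4 is listed earlier, so 4 next.
2 and 8 are both available; 2 is listed earlier → 2.
8 needed 4 and 3, now all done → 8.
9 is the only step now ready → 9.
5 needed 9, now all done → 5.
6 needed 5, now all done → 6.

7 1 3 10 4 2 8 9 5 6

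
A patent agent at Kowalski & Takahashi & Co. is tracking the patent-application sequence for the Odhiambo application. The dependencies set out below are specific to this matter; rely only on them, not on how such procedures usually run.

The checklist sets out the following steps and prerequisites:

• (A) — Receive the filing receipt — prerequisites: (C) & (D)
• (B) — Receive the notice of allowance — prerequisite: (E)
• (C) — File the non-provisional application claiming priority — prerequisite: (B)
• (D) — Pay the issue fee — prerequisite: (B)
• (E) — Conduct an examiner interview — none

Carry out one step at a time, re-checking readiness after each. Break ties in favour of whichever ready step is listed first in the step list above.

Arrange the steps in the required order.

(E) is the only step with nothing outstanding, so it goes first.
(B) needed (E), now all done → (B).
Now (C) and (D) have their prerequisites met. (C) is listed earlier, so (C) next.
(D) needed (B), now all done → (D).
Next only (A) has its prerequisites met → (A).

(E) (B) (C) (D) (A)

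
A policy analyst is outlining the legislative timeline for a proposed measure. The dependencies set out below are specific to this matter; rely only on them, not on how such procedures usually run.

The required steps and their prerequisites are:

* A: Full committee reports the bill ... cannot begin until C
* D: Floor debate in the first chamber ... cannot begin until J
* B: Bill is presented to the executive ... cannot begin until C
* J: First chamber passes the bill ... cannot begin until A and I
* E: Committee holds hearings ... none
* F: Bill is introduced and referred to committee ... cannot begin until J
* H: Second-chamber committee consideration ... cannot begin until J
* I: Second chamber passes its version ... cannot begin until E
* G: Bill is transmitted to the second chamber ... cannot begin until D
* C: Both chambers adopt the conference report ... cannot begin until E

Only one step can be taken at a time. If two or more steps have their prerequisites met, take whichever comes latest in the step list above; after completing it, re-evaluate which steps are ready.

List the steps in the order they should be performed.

E, C, I, B, A, J, H, F, D, G

E has no prerequisites → E first.
Now C and I have their prerequisites met. C is listed later, so C next.
B and A now also ready, so the ready set is {I, B, A}; I is listed later → I.
B and A are both available; B is listed later → B.
A is the only step now ready → A.
That leaves J as the only ready step → J.
Now H, F and D have their prerequisites met. H is listed later, so H next.
F and D are both available; F is listed later → F.
That leaves D as the only ready step → D.
G needed D, now all done → G.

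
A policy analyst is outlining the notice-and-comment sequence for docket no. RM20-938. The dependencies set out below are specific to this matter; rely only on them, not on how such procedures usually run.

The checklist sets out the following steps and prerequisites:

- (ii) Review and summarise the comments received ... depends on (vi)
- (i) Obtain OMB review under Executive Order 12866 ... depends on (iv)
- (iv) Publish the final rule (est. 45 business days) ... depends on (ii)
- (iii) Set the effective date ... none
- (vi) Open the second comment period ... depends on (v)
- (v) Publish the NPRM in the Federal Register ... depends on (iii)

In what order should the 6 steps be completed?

(iii) has no prerequisites → (iii) first.
Next only (v) has its prerequisites met → (v).
(vi) needed (v), now all done → (vi).
(ii) needed (vi), now all done → (ii).
That leaves (iv) as the only ready step → (iv).
Next only (i) has its prerequisites met → (i).

(iii), (v), (vi), (ii), (iv), (i)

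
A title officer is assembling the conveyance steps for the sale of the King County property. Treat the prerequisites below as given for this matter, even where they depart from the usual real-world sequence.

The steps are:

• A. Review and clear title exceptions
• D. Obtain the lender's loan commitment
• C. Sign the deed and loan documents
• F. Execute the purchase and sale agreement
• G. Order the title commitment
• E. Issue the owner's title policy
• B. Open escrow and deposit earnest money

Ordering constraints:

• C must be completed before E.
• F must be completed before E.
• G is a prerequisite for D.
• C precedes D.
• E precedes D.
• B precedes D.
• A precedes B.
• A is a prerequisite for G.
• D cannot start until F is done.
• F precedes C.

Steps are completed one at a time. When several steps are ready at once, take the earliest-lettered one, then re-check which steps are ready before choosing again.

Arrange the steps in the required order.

A and F have no prerequisites; A has the earlier label, so A is first.
B and G now also ready, so the ready set is {B, F, G}; B has the earlier label → B.
Now F and G have their prerequisites met. F has the earlier label, so F next.
C and G are both available; C has the earlier label → C.
Ready: E and G. E has the earlier label → E.
G needed A, now all done → G.
That leaves D as the only ready step → D.

A → B → F → C → E → G → D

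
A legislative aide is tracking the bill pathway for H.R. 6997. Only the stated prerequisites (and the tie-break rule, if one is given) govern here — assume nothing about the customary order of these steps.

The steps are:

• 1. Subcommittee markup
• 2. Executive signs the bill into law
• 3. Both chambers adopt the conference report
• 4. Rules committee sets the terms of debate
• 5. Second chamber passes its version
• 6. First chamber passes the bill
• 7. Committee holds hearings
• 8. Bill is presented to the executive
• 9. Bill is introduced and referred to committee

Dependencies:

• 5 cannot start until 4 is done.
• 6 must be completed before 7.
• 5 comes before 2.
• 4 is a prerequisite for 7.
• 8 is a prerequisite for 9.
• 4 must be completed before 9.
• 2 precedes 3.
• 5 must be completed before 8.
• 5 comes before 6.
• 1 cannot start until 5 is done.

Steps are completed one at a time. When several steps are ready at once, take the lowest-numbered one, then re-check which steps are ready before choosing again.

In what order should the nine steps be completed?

4 5 1 2 3 6 7 8 9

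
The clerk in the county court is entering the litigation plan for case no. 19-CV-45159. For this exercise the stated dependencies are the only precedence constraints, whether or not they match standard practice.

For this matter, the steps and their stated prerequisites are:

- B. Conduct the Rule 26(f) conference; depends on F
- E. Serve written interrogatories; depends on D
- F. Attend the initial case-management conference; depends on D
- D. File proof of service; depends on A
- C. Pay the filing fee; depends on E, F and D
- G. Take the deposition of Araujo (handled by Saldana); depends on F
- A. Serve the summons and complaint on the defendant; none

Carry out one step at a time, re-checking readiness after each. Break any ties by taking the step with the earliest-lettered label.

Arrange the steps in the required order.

A D E F B C G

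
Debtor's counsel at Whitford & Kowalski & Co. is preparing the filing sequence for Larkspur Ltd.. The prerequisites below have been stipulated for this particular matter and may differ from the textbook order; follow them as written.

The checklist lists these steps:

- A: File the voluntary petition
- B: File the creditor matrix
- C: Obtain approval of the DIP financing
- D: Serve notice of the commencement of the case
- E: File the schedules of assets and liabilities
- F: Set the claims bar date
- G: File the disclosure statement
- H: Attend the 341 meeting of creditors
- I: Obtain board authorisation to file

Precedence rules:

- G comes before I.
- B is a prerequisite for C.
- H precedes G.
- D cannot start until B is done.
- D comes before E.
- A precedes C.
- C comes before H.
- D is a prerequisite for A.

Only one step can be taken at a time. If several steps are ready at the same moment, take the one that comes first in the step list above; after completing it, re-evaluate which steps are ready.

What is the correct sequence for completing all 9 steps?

B, D, A, C, E, F, H, G, I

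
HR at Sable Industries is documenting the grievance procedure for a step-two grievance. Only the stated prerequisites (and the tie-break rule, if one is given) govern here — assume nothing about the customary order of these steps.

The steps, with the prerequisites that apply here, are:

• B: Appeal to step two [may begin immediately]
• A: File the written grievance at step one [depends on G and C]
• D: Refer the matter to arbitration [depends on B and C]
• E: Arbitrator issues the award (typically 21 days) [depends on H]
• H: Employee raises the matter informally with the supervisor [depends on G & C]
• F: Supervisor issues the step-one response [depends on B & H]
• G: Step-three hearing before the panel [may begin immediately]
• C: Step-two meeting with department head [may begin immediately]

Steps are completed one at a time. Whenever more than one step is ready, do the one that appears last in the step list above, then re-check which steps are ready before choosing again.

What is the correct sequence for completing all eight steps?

C → G → H → E → A → B → F → D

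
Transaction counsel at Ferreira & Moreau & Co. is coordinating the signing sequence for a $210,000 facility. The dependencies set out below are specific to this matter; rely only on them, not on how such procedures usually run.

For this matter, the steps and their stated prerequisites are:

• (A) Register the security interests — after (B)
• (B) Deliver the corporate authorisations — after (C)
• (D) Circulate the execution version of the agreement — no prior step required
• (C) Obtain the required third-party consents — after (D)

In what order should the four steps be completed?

(D), (C), (B), (A)

(D) has no prerequisites → (D) first.
(C) needed (D), now all done → (C).
That leaves (B) as the only ready step → (B).
(A) needed (B), now all done → (A).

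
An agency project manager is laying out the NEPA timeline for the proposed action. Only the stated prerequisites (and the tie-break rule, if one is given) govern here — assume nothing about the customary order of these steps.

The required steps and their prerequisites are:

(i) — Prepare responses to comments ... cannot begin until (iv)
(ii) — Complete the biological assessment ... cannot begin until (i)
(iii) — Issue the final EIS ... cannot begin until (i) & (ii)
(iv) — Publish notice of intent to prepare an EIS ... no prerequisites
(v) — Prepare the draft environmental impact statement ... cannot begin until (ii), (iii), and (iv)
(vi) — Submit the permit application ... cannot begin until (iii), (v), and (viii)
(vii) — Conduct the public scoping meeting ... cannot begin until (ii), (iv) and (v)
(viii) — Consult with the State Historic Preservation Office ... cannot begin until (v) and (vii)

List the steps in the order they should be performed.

(iv) has no prerequisites → (iv) first.
Next only (i) has its prerequisites met → (i).
(ii) needed (i), now all done → (ii).
That leaves (iii) as the only ready step → (iii).
(v) needed (ii), (iii) and (iv), now all done → (v).
(vii) is the only step now ready → (vii).
(viii) needed (v) and (vii), now all done → (viii).
(vi) needed (iii), (v) and (viii), now all done → (vi).

(iv), (i), (ii), (iii), (v), (vii), (viii), (vi)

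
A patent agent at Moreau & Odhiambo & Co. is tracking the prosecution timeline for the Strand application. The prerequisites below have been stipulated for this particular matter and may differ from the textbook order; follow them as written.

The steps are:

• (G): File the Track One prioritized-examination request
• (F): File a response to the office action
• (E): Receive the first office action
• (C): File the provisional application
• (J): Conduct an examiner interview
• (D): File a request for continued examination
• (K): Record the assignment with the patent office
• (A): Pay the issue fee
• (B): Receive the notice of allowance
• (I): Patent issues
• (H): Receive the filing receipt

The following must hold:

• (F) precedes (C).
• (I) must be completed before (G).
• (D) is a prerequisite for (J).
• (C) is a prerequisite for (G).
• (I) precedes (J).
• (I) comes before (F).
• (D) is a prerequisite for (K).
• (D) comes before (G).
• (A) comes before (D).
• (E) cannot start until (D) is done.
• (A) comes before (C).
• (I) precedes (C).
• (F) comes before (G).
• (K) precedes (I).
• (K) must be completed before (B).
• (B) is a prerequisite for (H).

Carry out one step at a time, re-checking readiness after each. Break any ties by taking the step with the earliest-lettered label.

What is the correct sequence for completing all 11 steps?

(A) → (D) → (E) → (K) → (B) → (H) → (I) → (F) → (C) → (G) → (J)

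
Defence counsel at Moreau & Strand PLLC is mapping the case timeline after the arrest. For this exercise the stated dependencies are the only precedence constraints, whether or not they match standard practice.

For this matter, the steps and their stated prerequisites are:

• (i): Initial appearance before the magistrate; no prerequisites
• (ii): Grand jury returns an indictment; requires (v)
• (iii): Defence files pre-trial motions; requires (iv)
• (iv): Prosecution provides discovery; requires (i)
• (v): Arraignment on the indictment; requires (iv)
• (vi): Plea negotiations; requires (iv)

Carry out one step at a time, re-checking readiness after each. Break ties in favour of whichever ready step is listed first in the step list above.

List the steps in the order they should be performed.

(i) is the only step with nothing outstanding, so it goes first.
(iv) needed (i), now all done → (iv).
(iii), (v) and (vi) are all available; (iii) is listed earlier → (iii).
Now (v) and (vi) have their prerequisites met. (v) is listed earlier, so (v) next.
Now (ii) and (vi) have their prerequisites met. (ii) is listed earlier, so (ii) next.
(vi) is the only step now ready → (vi).

(i), (iv), (iii), (v), (ii), (vi)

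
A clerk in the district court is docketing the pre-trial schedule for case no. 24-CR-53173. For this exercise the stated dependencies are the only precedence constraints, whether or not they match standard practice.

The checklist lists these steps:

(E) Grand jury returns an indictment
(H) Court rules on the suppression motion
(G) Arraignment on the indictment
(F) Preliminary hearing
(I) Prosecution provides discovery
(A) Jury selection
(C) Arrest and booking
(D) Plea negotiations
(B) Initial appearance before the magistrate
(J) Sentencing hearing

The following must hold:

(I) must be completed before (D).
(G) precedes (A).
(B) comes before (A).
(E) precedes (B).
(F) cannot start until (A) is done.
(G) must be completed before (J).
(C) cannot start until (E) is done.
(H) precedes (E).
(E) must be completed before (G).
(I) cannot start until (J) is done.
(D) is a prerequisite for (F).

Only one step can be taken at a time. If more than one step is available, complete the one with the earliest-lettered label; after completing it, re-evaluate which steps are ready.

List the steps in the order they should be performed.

(H) → (E) → (B) → (C) → (G) → (A) → (J) → (I) → (D) → (F)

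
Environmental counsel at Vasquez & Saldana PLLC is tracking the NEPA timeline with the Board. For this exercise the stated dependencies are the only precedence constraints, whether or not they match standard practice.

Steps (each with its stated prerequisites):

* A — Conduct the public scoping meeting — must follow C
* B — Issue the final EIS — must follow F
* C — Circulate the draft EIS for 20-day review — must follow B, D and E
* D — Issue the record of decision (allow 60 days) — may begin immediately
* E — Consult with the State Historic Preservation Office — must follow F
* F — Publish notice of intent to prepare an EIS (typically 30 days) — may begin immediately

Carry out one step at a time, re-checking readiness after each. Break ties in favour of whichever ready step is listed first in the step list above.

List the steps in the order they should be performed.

D → F → B → E → C → A

Nothing is required for D and F. D is listed earlier → D first.
Next only F has its prerequisites met → F.
Ready: B and E. B is listed earlier → B.
Next only E has its prerequisites met → E.
Next only C has its prerequisites met → C.
That leaves A as the only ready step → A.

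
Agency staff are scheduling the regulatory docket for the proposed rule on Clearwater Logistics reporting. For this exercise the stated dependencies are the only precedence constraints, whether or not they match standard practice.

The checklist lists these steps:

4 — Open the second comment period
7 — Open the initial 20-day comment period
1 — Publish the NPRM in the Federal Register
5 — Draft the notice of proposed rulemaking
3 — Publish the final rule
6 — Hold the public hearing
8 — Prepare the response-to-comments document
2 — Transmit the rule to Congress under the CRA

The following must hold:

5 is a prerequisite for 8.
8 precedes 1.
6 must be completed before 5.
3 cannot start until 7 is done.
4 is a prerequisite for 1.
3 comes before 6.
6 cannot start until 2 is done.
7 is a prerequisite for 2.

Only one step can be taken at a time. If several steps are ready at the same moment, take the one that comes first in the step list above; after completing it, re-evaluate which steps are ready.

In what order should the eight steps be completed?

4 → 7 → 3 → 2 → 6 → 5 → 8 → 1

4 and 7 have no prerequisites; 4 is listed earlier, so 4 is first.
7 is the only step now ready → 7.
Ready: 3 and 2. 3 is listed earlier → 3.
2 needed 7, now all done → 2.
6 needed 3 and 2, now all done → 6.
5 needed 6, now all done → 5.
8 needed 5, now all done → 8.
1 needed 4 and 8, now all done → 1.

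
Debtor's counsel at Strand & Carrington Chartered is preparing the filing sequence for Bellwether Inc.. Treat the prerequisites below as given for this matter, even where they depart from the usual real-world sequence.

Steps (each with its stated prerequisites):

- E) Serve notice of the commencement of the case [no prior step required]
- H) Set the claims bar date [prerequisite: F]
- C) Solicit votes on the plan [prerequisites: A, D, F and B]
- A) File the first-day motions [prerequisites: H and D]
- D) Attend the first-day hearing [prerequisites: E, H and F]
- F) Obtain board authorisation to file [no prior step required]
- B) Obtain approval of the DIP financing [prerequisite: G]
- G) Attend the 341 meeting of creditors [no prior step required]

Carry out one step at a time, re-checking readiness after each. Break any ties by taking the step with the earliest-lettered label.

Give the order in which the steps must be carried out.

E, F, G, B, H, D, A, C

Nothing is required for E, F and G. E has the earlier label → E first.
F and G are both available; F has the earlier label → F.
H now also ready, so the ready set is {G, H}; G has the earlier label → G.
B now also ready, so the ready set is {B, H}; B has the earlier label → B.
H needed F, now all done → H.
Next only D has its prerequisites met → D.
A needed D and H, now all done → A.
That leaves C as the only ready step → C.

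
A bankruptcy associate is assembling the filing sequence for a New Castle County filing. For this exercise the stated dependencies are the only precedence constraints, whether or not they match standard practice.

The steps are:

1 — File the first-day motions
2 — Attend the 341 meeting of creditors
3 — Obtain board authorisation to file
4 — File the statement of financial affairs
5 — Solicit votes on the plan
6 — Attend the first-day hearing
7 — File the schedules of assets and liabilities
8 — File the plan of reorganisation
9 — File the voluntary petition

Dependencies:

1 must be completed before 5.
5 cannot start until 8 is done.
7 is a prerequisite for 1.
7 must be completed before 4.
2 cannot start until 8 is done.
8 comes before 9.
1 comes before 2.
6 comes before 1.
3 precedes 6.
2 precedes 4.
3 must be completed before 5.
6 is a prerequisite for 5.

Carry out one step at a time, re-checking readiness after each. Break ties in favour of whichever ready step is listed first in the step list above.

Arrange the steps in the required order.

3, 7 and 8 have no prerequisites; 3 is listed earlier, so 3 is first.
6 now also ready, so the ready set is {6, 7, 8}; 6 is listed earlier → 6.
Ready: 7 and 8. 7 is listed earlier → 7.
Ready: 1 and 8. 1 is listed earlier → 1.
8 is the only step now ready → 8.
2, 5 and 9 are all available; 2 is listed earlier → 2.
4, 5 and 9 are all available; 4 is listed earlier → 4.
Ready: 5 and 9. 5 is listed earlier → 5.
9 needed 8, now all done → 9.

3, 6, 7, 1, 8, 2, 4, 5, 9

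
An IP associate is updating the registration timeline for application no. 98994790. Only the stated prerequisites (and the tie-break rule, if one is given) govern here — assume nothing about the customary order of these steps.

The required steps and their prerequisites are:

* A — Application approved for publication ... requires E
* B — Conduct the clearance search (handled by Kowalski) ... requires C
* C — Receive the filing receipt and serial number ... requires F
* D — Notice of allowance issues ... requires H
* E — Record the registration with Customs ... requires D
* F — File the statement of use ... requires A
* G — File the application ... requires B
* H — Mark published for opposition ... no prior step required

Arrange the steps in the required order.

H D E A F C B G

H is the only step with nothing outstanding, so it goes first.
D needed H, now all done → D.
E needed D, now all done → E.
That leaves A as the only ready step → A.
That leaves F as the only ready step → F.
Next only C has its prerequisites met → C.
Next only B has its prerequisites met → B.
That leaves G as the only ready step → G.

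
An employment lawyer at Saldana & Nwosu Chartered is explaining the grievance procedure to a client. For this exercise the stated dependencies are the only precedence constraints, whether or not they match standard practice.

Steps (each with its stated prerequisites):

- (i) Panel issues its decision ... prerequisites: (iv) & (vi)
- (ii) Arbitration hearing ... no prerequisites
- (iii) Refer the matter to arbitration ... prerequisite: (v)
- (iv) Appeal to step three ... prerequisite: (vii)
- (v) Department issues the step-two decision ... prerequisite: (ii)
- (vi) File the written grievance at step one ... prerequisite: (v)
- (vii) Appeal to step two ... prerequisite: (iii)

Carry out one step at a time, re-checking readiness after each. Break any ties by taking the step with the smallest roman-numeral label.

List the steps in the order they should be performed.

(ii) (v) (iii) (vi) (vii) (iv) (i)

(ii) is the only step with nothing outstanding, so it goes first.
(v) needed (ii), now all done → (v).
Ready: (iii) and (vi). (iii) has the earlier label → (iii).
Now (vi) and (vii) have their prerequisites met. (vi) has the earlier label, so (vi) next.
That leaves (vii) as the only ready step → (vii).
(iv) needed (vii), now all done → (iv).
That leaves (i) as the only ready step → (i).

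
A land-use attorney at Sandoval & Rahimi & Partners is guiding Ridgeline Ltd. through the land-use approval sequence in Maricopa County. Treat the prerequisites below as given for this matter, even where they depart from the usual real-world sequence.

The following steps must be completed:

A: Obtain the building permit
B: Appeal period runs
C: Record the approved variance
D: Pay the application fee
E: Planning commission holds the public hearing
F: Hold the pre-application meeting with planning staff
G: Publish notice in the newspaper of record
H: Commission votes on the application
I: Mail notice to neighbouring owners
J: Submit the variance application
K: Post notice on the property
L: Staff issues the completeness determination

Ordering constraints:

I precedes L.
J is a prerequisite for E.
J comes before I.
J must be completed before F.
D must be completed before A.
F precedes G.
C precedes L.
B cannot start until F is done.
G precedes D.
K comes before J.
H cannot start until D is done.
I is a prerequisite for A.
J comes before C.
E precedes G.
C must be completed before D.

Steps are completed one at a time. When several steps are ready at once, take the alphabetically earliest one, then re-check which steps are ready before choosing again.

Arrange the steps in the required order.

K has no prerequisites → K first.
J is the only step now ready → J.
Ready: C, E, F and I. C has the earlier label → C.
Now E, F and I have their prerequisites met. E has the earlier label, so E next.
F and I are both available; F has the earlier label → F.
Now B, G and I have their prerequisites met. B has the earlier label, so B next.
G and I are both available; G has the earlier label → G.
Ready: D and I. D has the earlier label → D.
H now also ready, so the ready set is {H, I}; H has the earlier label → H.
I needed J, now all done → I.
Now A and L have their prerequisites met. A has the earlier label, so A next.
L is the only step now ready → L.

K J C E F B G D H I A L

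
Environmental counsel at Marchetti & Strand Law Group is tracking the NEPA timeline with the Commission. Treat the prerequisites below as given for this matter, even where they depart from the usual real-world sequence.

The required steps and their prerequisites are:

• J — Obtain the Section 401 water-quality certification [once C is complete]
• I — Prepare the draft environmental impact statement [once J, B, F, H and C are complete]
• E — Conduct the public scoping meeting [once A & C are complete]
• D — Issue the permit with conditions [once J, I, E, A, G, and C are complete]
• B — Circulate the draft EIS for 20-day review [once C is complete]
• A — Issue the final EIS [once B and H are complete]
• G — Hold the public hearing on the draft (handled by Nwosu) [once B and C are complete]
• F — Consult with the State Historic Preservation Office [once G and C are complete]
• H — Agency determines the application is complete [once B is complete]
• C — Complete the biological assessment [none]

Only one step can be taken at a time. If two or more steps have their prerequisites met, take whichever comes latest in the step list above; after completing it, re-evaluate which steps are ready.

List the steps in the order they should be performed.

C has no prerequisites → C first.
Ready: B and J. B is listed later → B.
H and G now also ready, so the ready set is {H, G, J}; H is listed later → H.
A now also ready, so the ready set is {G, A, J}; G is listed later → G.
F, A and J are all available; F is listed later → F.
Ready: A and J. A is listed later → A.
E now also ready, so the ready set is {E, J}; E is listed later → E.
J is the only step now ready → J.
I is the only step now ready → I.
Next only D has its prerequisites met → D.

C, B, H, G, F, A, E, J, I, D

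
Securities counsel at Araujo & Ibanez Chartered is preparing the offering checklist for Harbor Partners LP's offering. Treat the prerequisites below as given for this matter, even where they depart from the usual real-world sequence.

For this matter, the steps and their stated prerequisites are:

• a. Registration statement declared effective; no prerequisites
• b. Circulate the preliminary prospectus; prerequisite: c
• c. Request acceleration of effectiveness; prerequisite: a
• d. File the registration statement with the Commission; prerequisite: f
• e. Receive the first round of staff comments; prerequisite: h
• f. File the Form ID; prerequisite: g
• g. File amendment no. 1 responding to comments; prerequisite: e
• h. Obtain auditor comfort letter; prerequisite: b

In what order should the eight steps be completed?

a c b h e g f d

a is the only step with nothing outstanding, so it goes first.
c is the only step now ready → c.
b needed c, now all done → b.
Next only h has its prerequisites met → h.
Next only e has its prerequisites met → e.
Next only g has its prerequisites met → g.
Next only f has its prerequisites met → f.
That leaves d as the only ready step → d.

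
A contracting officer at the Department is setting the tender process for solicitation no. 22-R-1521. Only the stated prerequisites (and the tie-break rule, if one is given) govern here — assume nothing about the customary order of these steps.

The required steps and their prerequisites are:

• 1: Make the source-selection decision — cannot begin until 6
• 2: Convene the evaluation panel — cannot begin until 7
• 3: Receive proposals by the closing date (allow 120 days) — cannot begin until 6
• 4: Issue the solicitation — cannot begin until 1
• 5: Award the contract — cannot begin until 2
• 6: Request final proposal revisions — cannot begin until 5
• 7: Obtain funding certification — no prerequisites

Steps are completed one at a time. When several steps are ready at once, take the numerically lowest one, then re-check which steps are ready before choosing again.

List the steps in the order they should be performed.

7, 2, 5, 6, 1, 3, 4

7 is the only step with nothing outstanding, so it goes first.
2 is the only step now ready → 2.
Next only 5 has its prerequisites met → 5.
6 needed 5, now all done → 6.
Ready: 1 and 3. 1 has the earlier label → 1.
Ready: 3 and 4. 3 has the earlier label → 3.
4 needed 1, now all done → 4.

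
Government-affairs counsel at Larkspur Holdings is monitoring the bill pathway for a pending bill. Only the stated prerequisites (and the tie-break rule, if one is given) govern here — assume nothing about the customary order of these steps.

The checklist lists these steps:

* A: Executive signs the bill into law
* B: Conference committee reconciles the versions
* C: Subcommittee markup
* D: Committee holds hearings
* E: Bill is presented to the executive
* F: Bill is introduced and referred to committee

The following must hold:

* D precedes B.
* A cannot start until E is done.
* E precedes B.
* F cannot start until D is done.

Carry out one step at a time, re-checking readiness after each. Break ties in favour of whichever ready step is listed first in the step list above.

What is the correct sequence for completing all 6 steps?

C, D, E, A, B, F

C, D and E have no prerequisites; C is listed earlier, so C is first.
Now D and E have their prerequisites met. D is listed earlier, so D next.
F now also ready, so the ready set is {E, F}; E is listed earlier → E.
A and B now also ready, so the ready set is {A, B, F}; A is listed earlier → A.
Now B and F have their prerequisites met. B is listed earlier, so B next.
That leaves F as the only ready step → F.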